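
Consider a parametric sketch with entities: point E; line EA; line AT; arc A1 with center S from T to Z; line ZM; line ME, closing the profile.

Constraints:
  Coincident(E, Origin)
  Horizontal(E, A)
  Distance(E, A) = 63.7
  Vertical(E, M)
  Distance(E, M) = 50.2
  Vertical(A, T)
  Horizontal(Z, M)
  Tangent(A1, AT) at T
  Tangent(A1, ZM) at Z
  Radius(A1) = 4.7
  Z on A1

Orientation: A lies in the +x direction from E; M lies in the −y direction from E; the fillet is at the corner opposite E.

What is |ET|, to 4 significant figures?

78.28

E is at the origin; EA is horizontal with |EA| = 63.7 and A on the +x side, so A = (63.70, 0.000). E and M share the same x with |EM| = 50.2 and M on the −y side, so M = (0.000, -50.20). The virtual corner opposite E is at (63.70, -50.20). Since A1 is tangent to AT there, ST ⟂ AT and since A1 is tangent to ZM there, SZ ⟂ ZM, with radius 4.7, so the center S sits 4.7 in from both sides at S = (59.00, -45.50). That places the tangent points at T = (63.70, -45.50) on AT and Z = (59.00, -50.20) on ZM. Then |ET| = |T − E| = 78.28.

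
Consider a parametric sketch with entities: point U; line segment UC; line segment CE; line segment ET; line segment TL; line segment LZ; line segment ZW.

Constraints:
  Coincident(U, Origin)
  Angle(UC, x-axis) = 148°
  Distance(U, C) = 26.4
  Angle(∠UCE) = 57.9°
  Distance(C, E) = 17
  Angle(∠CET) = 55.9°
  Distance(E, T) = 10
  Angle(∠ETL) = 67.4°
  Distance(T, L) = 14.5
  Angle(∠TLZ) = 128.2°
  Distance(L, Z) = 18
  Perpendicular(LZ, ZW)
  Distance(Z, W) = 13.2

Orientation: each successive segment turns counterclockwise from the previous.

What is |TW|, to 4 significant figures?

27.03

U is at the origin; UC runs at 148.0° with length 26.4, so C = (-22.39, 13.99). ∠UCE = 57.9° gives CE at -89.90° from the x-axis; with |CE| = 17.0, E = (-22.36, -3.010). ∠CET = 55.9° gives ET at 34.20° from the x-axis; with |ET| = 10.0, T = (-14.09, 2.611). ∠ETL = 67.4° gives TL at 146.8° from the x-axis; with |TL| = 14.5, L = (-26.22, 10.55). ∠TLZ = 128.2° gives LZ at -161.4° from the x-axis; with |LZ| = 18.0, Z = (-43.28, 4.809). LZ ⟂ ZW, so ZW runs at -71.40°; with |ZW| = 13.2, W = (-39.07, -7.701). Then |TW| = |W − T| = 27.03.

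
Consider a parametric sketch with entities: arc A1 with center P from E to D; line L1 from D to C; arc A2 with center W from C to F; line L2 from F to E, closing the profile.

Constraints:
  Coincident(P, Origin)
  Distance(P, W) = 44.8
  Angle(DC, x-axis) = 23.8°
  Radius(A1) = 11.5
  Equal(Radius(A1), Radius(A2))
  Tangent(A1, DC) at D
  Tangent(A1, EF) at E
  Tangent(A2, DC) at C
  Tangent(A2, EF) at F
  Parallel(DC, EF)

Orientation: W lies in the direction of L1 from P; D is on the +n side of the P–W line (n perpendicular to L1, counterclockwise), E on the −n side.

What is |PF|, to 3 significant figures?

46.3

The slot axis is L1's direction at 23.8°, so u = (cos 23.8°, sin 23.8°) = (0.915, 0.404) and n = (−sin 23.8°, cos 23.8°) = (-0.404, 0.915). P is at the origin and W lies 44.8 along u from P, so W = 44.8·u = (41.0, 18.1). Tangency of A1 to both parallel lines with radius 11.5 puts D and E at P ± 11.5·n: D = (-4.64, 10.5), E = (4.64, -10.5). Equal radii place C and F the same way about W: C = W + 11.5·n = (36.3, 28.6), F = W − 11.5·n = (45.6, 7.56). Then |PF| = |F − P| = 46.3.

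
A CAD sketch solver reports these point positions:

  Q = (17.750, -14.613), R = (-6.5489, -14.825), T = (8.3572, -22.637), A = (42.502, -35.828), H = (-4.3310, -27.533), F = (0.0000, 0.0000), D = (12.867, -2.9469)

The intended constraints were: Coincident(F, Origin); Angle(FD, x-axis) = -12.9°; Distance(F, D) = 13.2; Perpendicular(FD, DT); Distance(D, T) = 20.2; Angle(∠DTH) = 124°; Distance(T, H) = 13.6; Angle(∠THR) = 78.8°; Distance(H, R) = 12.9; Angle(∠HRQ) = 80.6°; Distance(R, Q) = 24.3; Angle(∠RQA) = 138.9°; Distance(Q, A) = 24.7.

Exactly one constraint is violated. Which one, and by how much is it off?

Distance(Q, A) = 24.7 — off by 7.90.

F = (0.00, 0.00) ✓; FD at -12.90° ✓; |FD| = 13.20 ✓; ∠(FD, DT) = 90.00° ✓; |DT| = 20.20 ✓; ∠DTH = 124.0° ✓; |TH| = 13.60 ✓; ∠THR = 78.80° ✓; |HR| = 12.90 ✓; ∠HRQ = 80.60° ✓; |RQ| = 24.30 ✓; ∠RQA = 138.9° ✓; |QA| = 32.60 ✗.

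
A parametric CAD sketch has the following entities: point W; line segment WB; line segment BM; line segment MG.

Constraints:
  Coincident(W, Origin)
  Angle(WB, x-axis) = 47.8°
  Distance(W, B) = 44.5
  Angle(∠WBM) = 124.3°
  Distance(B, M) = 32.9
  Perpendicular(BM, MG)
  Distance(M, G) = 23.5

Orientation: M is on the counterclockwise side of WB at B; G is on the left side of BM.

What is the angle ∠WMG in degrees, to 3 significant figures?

57.6°

W is at the origin; WB runs at 47.8° with length 44.5, so B = 44.5·(cos 47.8°, sin 47.8°) = (29.9, 33.0). ∠WBM = 124.3°, so BM runs at 47.8° + (180° − 124.3°) = 104° from the x-axis; with |BM| = 32.9, M = B + 32.9·(cos 104°, sin 104°) = (22.2, 65.0). BM ⟂ MG; with |MG| = 23.5 on the left of BM, G = M + 23.5·(-0.972, -0.233) = (-0.639, 59.5). Then cos ∠WMG = MW·MG / (|MW||MG|), giving 57.6°.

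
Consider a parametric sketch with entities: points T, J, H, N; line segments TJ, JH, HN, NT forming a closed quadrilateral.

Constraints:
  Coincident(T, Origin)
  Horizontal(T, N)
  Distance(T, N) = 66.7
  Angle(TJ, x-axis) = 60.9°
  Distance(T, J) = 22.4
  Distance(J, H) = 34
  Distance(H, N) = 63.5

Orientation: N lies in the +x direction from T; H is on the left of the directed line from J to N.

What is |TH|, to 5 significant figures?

56.398

Checks: T.y = 0.00, N.y = 0.00 ✓; |JH| = 34.00 ✓; |HN| = 63.50 ✓.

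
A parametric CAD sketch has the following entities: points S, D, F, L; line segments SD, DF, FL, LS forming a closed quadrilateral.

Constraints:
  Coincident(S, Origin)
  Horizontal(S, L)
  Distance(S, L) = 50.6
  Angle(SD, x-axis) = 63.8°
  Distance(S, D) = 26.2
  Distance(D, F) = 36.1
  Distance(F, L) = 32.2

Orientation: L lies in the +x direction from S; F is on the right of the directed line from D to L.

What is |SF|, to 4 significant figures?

23.50

Checks: |DF| = 36.10 ✓; |FL| = 32.20 ✓.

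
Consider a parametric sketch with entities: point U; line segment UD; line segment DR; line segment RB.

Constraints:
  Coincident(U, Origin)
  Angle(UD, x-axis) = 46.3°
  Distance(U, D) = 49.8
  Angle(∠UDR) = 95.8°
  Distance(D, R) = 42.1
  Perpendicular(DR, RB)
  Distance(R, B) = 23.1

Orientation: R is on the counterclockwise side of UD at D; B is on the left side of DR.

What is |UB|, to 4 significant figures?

54.04

∠UDR = 95.8°, so DR runs at 46.3° + (180° − 95.8°) = 130.5° from the x-axis; with |DR| = 42.1, R = D + 42.1·(cos 130.5°, sin 130.5°) = (7.064, 68.02). DR ⟂ RB; with |RB| = 23.1 on the left of DR, B = R + 23.1·(-0.7604, -0.6494) = (-10.50, 53.01). Then |UB| = |B − U| = 54.04.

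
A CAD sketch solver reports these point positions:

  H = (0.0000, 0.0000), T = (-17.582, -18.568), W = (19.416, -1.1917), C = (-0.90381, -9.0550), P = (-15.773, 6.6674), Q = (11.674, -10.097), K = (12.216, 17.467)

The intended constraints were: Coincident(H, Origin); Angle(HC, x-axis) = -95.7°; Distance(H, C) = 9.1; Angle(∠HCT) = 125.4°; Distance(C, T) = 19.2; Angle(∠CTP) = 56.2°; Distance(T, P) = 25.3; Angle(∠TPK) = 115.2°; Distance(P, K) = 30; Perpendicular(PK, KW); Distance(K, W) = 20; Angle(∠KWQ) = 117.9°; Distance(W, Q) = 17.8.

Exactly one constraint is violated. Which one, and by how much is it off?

Distance(W, Q) = 17.8 — off by 6.00.

H = (0.00, 0.00) ✓; HC at -95.70° ✓; |HC| = 9.100 ✓; ∠HCT = 125.4° ✓; |CT| = 19.20 ✓; ∠CTP = 56.20° ✓; |TP| = 25.30 ✓; ∠TPK = 115.2° ✓; |PK| = 30.00 ✓; ∠(PK, KW) = 90.00° ✓; |KW| = 20.00 ✓; ∠KWQ = 117.9° ✓; |WQ| = 11.80 ✗.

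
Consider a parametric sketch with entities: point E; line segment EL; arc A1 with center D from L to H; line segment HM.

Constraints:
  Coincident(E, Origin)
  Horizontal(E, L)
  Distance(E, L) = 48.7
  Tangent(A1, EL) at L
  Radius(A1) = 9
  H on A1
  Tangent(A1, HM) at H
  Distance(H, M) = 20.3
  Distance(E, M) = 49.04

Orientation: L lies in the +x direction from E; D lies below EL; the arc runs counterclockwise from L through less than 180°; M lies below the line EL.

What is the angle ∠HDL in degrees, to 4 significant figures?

89.20°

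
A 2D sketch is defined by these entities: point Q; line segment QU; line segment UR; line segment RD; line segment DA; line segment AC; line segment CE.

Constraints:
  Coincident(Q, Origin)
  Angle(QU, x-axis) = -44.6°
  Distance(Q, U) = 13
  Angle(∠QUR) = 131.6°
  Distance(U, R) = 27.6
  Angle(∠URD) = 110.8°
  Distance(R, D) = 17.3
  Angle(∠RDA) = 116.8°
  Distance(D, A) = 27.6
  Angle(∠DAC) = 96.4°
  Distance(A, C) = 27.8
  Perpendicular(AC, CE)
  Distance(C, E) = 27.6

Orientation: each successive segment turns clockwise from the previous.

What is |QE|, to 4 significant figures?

21.12

Q is at the origin; QU runs at -44.6° with length 13.0, so U = (9.256, -9.128). ∠QUR = 131.6° gives UR at -93.00° from the x-axis; with |UR| = 27.6, R = (7.812, -36.69). ∠URD = 110.8° gives RD at -162.2° from the x-axis; with |RD| = 17.3, D = (-8.660, -41.98). ∠RDA = 116.8° gives DA at 134.6° from the x-axis; with |DA| = 27.6, A = (-28.04, -22.33). ∠DAC = 96.4° gives AC at 51.00° from the x-axis; with |AC| = 27.8, C = (-10.54, -0.7221). AC is perpendicular to CE, so CE runs at -39.00°; with |CE| = 27.6, E = (10.90, -18.09). Then |QE| = |E − Q| = 21.12.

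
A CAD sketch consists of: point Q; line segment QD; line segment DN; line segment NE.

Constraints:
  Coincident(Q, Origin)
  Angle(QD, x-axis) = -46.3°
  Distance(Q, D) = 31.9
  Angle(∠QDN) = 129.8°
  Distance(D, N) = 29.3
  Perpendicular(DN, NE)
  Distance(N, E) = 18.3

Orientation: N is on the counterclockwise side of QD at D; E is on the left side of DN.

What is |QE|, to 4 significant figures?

50.11

Q is at the origin; QD runs at -46.3° with length 31.9, so D = 31.9·(cos -46.3°, sin -46.3°) = (22.04, -23.06). ∠QDN = 129.8°, so DN runs at -46.3° + (180° − 129.8°) = 3.900° from the x-axis; with |DN| = 29.3, N = D + 29.3·(cos 3.900°, sin 3.900°) = (51.27, -21.07). The perpendicularity gives NE at right angles to DN; with |NE| = 18.3 on the left of DN, E = N + 18.3·(-0.06802, 0.9977) = (50.03, -2.812). Then |QE| = |E − Q| = 50.11.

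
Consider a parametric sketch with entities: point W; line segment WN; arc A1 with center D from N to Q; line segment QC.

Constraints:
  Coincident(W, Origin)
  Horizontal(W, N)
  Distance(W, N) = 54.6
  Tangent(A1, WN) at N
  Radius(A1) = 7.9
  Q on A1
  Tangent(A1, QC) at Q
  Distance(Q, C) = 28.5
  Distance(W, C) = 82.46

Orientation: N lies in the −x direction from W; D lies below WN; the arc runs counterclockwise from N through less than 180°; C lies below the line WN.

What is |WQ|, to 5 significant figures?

60.876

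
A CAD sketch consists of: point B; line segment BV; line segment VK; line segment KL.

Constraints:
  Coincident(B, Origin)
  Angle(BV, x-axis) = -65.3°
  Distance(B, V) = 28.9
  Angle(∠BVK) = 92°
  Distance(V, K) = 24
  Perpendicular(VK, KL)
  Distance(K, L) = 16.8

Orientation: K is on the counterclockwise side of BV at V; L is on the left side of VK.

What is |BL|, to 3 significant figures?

27.8

B is at the origin; BV runs at -65.3° with length 28.9, so V = 28.9·(cos -65.3°, sin -65.3°) = (12.1, -26.3). ∠BVK = 92.0°, so VK runs at -65.3° + (180° − 92.0°) = 22.7° from the x-axis; with |VK| = 24.0, K = V + 24.0·(cos 22.7°, sin 22.7°) = (34.2, -17.0). VK ⟂ KL; with |KL| = 16.8 on the left of VK, L = K + 16.8·(-0.386, 0.923) = (27.7, -1.50). Then |BL| = |L − B| = 27.8.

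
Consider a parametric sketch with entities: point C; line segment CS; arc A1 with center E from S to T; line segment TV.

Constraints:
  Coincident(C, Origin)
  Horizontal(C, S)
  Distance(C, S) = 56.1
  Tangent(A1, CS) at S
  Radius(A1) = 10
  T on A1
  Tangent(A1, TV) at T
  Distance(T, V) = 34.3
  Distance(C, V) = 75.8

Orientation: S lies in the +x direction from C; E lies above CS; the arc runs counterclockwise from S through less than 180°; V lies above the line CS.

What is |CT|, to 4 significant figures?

66.98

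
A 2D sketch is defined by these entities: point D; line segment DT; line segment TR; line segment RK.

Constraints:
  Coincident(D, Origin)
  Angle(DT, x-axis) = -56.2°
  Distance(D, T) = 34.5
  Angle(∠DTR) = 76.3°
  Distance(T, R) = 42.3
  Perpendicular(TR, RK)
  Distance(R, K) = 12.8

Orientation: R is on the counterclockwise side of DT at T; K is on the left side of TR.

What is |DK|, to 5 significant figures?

39.926

D is at the origin; DT runs at -56.2° with length 34.5, so T = 34.5·(cos -56.2°, sin -56.2°) = (19.192, -28.669). ∠DTR = 76.3°, so TR runs at -56.2° + (180° − 76.3°) = 47.500° from the x-axis; with |TR| = 42.3, R = T + 42.3·(cos 47.500°, sin 47.500°) = (47.770, 2.5179). The perpendicularity gives RK at right angles to TR; with |RK| = 12.8 on the left of TR, K = R + 12.8·(-0.73728, 0.67559) = (38.333, 11.165). Then |DK| = |K − D| = 39.926.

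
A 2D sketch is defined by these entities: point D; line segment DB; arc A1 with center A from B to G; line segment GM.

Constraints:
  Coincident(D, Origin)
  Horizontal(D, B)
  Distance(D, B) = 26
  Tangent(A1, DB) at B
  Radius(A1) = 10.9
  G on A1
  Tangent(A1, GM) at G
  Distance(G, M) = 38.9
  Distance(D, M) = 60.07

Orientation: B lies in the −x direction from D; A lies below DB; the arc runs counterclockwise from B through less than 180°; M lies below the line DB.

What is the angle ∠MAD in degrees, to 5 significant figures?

121.25°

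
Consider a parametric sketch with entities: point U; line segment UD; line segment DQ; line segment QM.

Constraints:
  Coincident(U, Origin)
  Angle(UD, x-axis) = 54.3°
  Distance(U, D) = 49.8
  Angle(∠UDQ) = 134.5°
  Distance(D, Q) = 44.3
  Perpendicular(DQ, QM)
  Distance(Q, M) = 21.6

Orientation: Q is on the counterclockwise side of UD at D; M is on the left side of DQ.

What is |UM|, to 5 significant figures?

80.419

U is at the origin; UD runs at 54.3° with length 49.8, so D = 49.8·(cos 54.3°, sin 54.3°) = (29.060, 40.442). ∠UDQ = 134.5°, so DQ runs at 54.3° + (180° − 134.5°) = 99.800° from the x-axis; with |DQ| = 44.3, Q = D + 44.3·(cos 99.800°, sin 99.800°) = (21.520, 84.095). DQ is perpendicular to QM; with |QM| = 21.6 on the left of DQ, M = Q + 21.6·(-0.98541, -0.17021) = (0.23526, 80.419). Then |UM| = |M − U| = 80.419.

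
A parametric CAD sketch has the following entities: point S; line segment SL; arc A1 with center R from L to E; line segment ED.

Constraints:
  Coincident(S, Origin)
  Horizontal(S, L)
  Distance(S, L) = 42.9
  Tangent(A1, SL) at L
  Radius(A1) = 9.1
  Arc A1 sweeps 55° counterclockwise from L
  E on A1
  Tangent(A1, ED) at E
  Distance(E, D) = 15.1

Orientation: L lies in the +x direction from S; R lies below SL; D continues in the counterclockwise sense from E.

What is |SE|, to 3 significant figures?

35.7

S is at the origin; SL is horizontal with |SL| = 42.9 and L on the +x side, so L = (42.9, 0.00). Tangency of A1 to SL means the radius RL is perpendicular to SL, so R = L + (0, -9.1) = (42.9, -9.10). On A1, L sits at bearing 90° from R; a 55° counterclockwise sweep puts E at bearing 145°, so E = R + 9.1·(cos 145°, sin 145°) = (35.4, -3.88). Then |SE| = |E − S| = 35.7.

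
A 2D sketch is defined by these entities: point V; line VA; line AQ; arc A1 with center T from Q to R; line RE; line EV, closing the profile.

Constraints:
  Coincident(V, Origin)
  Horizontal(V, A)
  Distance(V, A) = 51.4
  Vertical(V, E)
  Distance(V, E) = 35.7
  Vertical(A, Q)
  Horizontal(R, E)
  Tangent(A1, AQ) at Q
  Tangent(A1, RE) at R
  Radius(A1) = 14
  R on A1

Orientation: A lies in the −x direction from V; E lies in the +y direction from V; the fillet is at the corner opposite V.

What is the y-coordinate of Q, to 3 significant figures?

21.7

V is at the origin; V and A share the same y with |VA| = 51.4 and A on the −x side, so A = (-51.4, 0.00). V and E share the same x with |VE| = 35.7 and E on the +y side, so E = (0.00, 35.7). The virtual corner opposite V is at (-51.4, 35.7). Tangency of A1 to AQ means the radius TQ is perpendicular to AQ and since A1 is tangent to RE there, TR ⟂ RE, with radius 14.0, so the center T sits 14.0 in from both sides at T = (-37.4, 21.7). That places the tangent points at Q = (-51.4, 21.7) on AQ and R = (-37.4, 35.7) on RE. So Q.y = 21.7.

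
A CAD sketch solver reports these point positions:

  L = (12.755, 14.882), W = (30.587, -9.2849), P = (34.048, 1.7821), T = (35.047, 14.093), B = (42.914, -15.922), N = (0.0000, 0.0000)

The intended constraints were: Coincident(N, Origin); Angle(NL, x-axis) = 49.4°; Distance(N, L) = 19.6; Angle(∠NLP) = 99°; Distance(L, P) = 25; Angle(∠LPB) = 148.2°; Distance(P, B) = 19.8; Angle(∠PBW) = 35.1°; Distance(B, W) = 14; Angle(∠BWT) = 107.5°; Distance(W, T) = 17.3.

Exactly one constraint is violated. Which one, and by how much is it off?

Distance(W, T) = 17.3 — off by 6.50.

N = (0.00, 0.00) ✓; NL at 49.40° ✓; |NL| = 19.60 ✓; ∠NLP = 99.00° ✓; |LP| = 25.00 ✓; ∠LPB = 148.2° ✓; |PB| = 19.80 ✓; ∠PBW = 35.10° ✓; |BW| = 14.00 ✓; ∠BWT = 107.5° ✓; |WT| = 23.80 ✗.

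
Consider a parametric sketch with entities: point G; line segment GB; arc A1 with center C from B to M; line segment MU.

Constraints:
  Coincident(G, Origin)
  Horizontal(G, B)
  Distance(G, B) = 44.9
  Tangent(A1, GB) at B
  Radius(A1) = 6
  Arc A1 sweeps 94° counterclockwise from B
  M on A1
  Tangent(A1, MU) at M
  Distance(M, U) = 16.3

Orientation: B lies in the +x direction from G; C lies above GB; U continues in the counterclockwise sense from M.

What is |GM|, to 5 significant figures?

51.289

Tangency of A1 to GB means the radius CB is perpendicular to GB, so C = B + (0, 6) = (44.900, 6.0000). On A1, B sits at bearing -90° from C; a 94° counterclockwise sweep puts M at bearing 4°, so M = C + 6.0·(cos 4°, sin 4°) = (50.885, 6.4185). Then |GM| = |M − G| = 51.289.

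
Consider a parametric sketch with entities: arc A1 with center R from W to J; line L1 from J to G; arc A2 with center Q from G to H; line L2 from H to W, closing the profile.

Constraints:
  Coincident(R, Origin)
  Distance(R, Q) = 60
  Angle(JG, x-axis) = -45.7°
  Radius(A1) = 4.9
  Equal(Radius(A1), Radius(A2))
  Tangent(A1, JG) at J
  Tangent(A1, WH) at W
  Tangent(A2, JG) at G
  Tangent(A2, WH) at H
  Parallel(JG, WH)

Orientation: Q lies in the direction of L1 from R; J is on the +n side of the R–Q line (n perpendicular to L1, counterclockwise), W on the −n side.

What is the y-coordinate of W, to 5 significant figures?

-3.4222

The slot axis is L1's direction at -45.7°, so u = (cos -45.7°, sin -45.7°) = (0.69842, -0.71569) and n = (−sin -45.7°, cos -45.7°) = (0.71569, 0.69842). R is at the origin and Q lies 60.0 along u from R, so Q = 60.0·u = (41.905, -42.942). Tangency of A1 to both parallel lines with radius 4.9 puts J and W at R ± 4.9·n: J = (3.5069, 3.4222), W = (-3.5069, -3.4222). So W.y = -3.4222.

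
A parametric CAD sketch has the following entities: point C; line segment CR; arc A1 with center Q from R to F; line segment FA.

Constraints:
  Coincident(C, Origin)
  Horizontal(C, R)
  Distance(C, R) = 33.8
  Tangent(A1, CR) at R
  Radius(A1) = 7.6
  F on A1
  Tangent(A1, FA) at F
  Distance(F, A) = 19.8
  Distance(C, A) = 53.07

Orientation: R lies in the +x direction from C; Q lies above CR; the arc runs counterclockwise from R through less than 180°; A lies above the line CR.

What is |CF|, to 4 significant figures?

41.31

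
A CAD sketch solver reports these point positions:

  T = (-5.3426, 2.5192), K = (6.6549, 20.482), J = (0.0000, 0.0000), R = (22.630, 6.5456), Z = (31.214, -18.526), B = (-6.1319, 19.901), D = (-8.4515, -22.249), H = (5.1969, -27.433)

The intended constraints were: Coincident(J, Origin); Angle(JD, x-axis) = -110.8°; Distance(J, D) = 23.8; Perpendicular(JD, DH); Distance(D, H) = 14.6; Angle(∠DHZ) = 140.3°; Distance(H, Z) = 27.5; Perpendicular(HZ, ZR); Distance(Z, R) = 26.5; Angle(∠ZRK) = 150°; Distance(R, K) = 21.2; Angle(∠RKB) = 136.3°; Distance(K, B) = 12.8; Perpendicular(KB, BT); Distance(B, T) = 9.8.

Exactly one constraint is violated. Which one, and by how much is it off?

Distance(B, T) = 9.8 — off by 7.60.

J = (0.00, 0.00) ✓; JD at -110.8° ✓; |JD| = 23.80 ✓; ∠(JD, DH) = 90.00° ✓; |DH| = 14.60 ✓; ∠DHZ = 140.3° ✓; |HZ| = 27.50 ✓; ∠(HZ, ZR) = 90.00° ✓; |ZR| = 26.50 ✓; ∠ZRK = 150.0° ✓; |RK| = 21.20 ✓; ∠RKB = 136.3° ✓; |KB| = 12.80 ✓; ∠(KB, BT) = 90.00° ✓; |BT| = 17.40 ✗.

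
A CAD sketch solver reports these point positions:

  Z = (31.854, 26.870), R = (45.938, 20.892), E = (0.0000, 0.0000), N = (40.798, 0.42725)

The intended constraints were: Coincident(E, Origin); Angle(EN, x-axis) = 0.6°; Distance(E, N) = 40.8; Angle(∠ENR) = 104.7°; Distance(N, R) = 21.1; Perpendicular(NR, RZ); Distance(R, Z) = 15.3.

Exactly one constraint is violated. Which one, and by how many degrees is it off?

Perpendicular(NR, RZ) — off by 8.90°.

E = (0.00, 0.00) ✓; EN at 0.6000° ✓; |EN| = 40.80 ✓; ∠ENR = 104.7° ✓; |NR| = 21.10 ✓; ∠(NR, RZ) = 81.10° ✗; |RZ| = 15.30 ✓.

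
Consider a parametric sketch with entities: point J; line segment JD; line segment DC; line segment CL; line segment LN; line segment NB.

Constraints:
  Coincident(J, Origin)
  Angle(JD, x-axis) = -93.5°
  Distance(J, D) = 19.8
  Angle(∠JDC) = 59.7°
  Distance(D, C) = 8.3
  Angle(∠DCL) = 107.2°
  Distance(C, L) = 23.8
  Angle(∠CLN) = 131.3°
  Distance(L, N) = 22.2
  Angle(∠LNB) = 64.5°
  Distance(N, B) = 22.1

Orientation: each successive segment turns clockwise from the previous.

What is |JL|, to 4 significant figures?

7.773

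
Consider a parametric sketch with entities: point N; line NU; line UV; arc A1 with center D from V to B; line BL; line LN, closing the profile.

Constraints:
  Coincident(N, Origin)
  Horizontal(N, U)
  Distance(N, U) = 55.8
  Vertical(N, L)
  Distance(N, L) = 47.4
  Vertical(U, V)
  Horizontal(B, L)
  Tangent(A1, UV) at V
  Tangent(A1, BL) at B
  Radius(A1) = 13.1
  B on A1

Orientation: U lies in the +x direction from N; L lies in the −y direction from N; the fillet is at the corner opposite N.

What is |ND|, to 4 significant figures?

54.77

N is at the origin; NU is horizontal with |NU| = 55.8 and U on the +x side, so U = (55.80, 0.000). N and L share the same x with |NL| = 47.4 and L on the −y side, so L = (0.000, -47.40). The virtual corner opposite N is at (55.80, -47.40). Since A1 is tangent to UV there, DV ⟂ UV and tangency of A1 to BL means the radius DB is perpendicular to BL, with radius 13.1, so the center D sits 13.1 in from both sides at D = (42.70, -34.30). Then |ND| = |D − N| = 54.77.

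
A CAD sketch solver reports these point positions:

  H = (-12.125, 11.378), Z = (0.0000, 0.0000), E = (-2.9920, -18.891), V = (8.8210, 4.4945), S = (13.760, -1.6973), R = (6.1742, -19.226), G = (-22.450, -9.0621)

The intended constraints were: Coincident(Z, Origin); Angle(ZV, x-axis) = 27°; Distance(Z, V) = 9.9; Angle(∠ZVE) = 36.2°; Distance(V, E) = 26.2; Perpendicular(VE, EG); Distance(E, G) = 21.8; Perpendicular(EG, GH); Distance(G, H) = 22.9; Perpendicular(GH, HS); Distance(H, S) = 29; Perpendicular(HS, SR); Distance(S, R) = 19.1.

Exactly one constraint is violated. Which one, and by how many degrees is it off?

Perpendicular(HS, SR) — off by 3.40°.

Z = (0.00, 0.00) ✓; ZV at 27.00° ✓; |ZV| = 9.900 ✓; ∠ZVE = 36.20° ✓; |VE| = 26.20 ✓; ∠(VE, EG) = 90.00° ✓; |EG| = 21.80 ✓; ∠(EG, GH) = 90.00° ✓; |GH| = 22.90 ✓; ∠(GH, HS) = 90.00° ✓; |HS| = 29.00 ✓; ∠(HS, SR) = 86.60° ✗; |SR| = 19.10 ✓.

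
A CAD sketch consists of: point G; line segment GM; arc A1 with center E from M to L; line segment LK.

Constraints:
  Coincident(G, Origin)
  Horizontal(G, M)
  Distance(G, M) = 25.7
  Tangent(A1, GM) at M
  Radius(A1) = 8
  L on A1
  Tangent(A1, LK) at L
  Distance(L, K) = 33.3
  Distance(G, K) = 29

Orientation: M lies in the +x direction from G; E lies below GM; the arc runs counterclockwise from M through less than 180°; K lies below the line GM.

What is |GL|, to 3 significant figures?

19.7

Checks: |EL| = 8.000 ✓; ∠(EL, LK) = 90.00° ✓; |LK| = 33.30 ✓; |GK| = 29.00 ✓.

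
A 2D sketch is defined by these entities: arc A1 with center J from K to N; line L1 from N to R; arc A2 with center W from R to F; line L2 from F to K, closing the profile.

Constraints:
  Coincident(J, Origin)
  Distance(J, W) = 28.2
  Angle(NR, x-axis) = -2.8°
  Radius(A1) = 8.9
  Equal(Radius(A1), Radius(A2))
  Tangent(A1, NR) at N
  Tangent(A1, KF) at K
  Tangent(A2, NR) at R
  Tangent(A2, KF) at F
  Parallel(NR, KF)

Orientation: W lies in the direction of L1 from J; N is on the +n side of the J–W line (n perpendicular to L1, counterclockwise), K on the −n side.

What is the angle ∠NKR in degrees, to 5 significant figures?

57.740°

The slot axis is L1's direction at -2.8°, so u = (cos -2.8°, sin -2.8°) = (0.99881, -0.048850) and n = (−sin -2.8°, cos -2.8°) = (0.048850, 0.99881). J is at the origin and W lies 28.2 along u from J, so W = 28.2·u = (28.166, -1.3776). Tangency of A1 to both parallel lines with radius 8.9 puts N and K at J ± 8.9·n: N = (0.43476, 8.8894), K = (-0.43476, -8.8894). Equal radii place R and F the same way about W: R = W + 8.9·n = (28.601, 7.5118), F = W − 8.9·n = (27.732, -10.267). Then cos ∠NKR = KN·KR / (|KN||KR|), giving 57.740°.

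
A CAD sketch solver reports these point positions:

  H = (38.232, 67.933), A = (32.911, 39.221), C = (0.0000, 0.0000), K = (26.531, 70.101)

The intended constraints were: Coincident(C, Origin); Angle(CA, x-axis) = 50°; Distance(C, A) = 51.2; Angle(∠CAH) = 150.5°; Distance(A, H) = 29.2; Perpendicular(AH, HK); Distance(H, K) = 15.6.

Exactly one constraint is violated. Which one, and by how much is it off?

Distance(H, K) = 15.6 — off by 3.70.

C = (0.00, 0.00) ✓; CA at 50.00° ✓; |CA| = 51.20 ✓; ∠CAH = 150.5° ✓; |AH| = 29.20 ✓; ∠(AH, HK) = 90.00° ✓; |HK| = 11.90 ✗.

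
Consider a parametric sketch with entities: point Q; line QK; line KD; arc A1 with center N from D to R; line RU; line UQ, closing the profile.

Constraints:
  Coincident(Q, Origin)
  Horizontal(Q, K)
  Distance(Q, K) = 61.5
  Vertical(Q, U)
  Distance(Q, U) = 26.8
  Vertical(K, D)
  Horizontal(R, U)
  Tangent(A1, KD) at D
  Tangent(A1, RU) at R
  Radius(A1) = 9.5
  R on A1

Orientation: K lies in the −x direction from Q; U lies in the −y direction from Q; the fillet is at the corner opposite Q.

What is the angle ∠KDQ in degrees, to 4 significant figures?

74.29°

The virtual corner opposite Q is at (-61.50, -26.80). A1 meets KD tangentially, so ND is at right angles to KD and the tangent condition forces NR to be normal to RU, with radius 9.5, so the center N sits 9.5 in from both sides at N = (-52.00, -17.30). That places the tangent points at D = (-61.50, -17.30) on KD and R = (-52.00, -26.80) on RU. Then cos ∠KDQ = DK·DQ / (|DK||DQ|), giving 74.29°.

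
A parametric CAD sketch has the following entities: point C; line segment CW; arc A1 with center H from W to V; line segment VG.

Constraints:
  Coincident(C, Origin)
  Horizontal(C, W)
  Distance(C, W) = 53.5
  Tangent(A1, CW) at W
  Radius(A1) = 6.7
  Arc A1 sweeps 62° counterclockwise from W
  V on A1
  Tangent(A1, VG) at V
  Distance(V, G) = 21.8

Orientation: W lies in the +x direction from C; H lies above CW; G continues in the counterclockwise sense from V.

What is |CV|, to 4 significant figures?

59.52

C is at the origin; C and W share the same y with |CW| = 53.5 and W on the +x side, so W = (53.50, 0.000). A1 meets CW tangentially, so HW is at right angles to CW, so H = W + (0, 6.7) = (53.50, 6.700). On A1, W sits at bearing -90° from H; a 62° counterclockwise sweep puts V at bearing -28°, so V = H + 6.7·(cos -28°, sin -28°) = (59.42, 3.555). Then |CV| = |V − C| = 59.52.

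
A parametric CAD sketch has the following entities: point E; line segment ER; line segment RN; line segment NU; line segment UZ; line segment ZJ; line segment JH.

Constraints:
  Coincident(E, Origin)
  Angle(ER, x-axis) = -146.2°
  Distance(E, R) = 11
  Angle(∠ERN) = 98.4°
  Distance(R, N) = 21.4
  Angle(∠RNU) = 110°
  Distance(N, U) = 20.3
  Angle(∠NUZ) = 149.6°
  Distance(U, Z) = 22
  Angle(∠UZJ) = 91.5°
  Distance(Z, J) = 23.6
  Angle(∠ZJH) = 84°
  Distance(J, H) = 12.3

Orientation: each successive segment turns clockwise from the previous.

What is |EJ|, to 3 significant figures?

26.3

∠NUZ = 149.6° gives UZ at 31.8° from the x-axis; with |UZ| = 22.0, Z = (4.65, 39.3). ∠UZJ = 91.5° gives ZJ at -56.7° from the x-axis; with |ZJ| = 23.6, J = (17.6, 19.6). Then |EJ| = |J − E| = 26.3.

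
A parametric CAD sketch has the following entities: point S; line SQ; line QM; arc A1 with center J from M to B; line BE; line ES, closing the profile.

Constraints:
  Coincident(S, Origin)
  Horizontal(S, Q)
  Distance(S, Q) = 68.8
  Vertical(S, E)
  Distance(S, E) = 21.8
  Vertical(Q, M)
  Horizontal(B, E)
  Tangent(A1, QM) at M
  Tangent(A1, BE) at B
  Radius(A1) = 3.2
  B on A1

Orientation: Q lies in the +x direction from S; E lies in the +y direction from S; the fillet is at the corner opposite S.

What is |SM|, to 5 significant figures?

71.270

The virtual corner opposite S is at (68.800, 21.800). Since A1 is tangent to QM there, JM ⟂ QM and tangency of A1 to BE means the radius JB is perpendicular to BE, with radius 3.2, so the center J sits 3.2 in from both sides at J = (65.600, 18.600). That places the tangent points at M = (68.800, 18.600) on QM and B = (65.600, 21.800) on BE. Then |SM| = |M − S| = 71.270.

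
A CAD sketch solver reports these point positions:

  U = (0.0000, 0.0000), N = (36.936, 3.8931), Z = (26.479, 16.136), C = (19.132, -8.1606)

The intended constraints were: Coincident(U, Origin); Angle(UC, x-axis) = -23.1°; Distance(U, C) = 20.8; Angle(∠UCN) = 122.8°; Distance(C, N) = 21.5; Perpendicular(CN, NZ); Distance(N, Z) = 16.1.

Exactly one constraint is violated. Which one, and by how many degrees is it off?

Perpendicular(CN, NZ) — off by 6.40°.

U = (0.00, 0.00) ✓; UC at -23.10° ✓; |UC| = 20.80 ✓; ∠UCN = 122.8° ✓; |CN| = 21.50 ✓; ∠(CN, NZ) = 96.40° ✗; |NZ| = 16.10 ✓.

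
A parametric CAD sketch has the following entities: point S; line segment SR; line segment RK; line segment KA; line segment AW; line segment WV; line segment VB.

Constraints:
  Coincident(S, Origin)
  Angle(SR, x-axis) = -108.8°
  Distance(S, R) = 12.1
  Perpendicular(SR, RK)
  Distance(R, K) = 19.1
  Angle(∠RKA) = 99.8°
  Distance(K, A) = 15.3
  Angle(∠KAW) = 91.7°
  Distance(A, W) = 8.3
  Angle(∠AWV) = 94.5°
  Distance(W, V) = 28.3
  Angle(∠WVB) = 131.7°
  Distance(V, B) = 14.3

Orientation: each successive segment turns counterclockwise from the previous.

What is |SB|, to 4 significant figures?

37.16

S is at the origin; SR runs at -108.8° with length 12.1, so R = (-3.899, -11.45). SR is perpendicular to RK, so RK runs at -18.80°; with |RK| = 19.1, K = (14.18, -17.61). ∠RKA = 99.8° gives KA at 61.40° from the x-axis; with |KA| = 15.3, A = (21.51, -4.177). ∠KAW = 91.7° gives AW at 149.7° from the x-axis; with |AW| = 8.3, W = (14.34, 0.01099). ∠AWV = 94.5° gives WV at -124.8° from the x-axis; with |WV| = 28.3, V = (-1.812, -23.23). ∠WVB = 131.7° gives VB at -76.50° from the x-axis; with |VB| = 14.3, B = (1.526, -37.13). Then |SB| = |B − S| = 37.16.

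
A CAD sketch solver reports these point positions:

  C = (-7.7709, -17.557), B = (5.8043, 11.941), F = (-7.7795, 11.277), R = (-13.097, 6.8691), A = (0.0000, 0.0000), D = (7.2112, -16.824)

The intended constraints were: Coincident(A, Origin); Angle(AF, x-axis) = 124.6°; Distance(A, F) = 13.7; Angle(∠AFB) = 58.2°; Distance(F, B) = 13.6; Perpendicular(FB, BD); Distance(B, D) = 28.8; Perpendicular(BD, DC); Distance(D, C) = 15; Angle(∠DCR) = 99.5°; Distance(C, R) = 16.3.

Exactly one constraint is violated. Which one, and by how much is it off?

Distance(C, R) = 16.3 — off by 8.70.

A = (0.00, 0.00) ✓; AF at 124.6° ✓; |AF| = 13.70 ✓; ∠AFB = 58.20° ✓; |FB| = 13.60 ✓; ∠(FB, BD) = 90.00° ✓; |BD| = 28.80 ✓; ∠(BD, DC) = 90.00° ✓; |DC| = 15.00 ✓; ∠DCR = 99.50° ✓; |CR| = 25.00 ✗.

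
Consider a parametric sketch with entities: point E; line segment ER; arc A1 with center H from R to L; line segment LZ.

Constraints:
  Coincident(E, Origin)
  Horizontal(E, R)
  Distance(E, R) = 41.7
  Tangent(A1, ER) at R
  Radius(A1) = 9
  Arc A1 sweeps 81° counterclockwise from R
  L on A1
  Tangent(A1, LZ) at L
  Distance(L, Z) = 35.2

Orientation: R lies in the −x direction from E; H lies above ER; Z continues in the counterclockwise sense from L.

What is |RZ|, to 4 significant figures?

44.74

E is at the origin; E and R share the same y with |ER| = 41.7 and R on the −x side, so R = (-41.70, 0.000). Since A1 is tangent to ER there, HR ⟂ ER, so H = R + (0, 9) = (-41.70, 9.000). On A1, R sits at bearing -90° from H; an 81° counterclockwise sweep puts L at bearing -9°, so L = H + 9.0·(cos -9°, sin -9°) = (-32.81, 7.592). Tangency of A1 to LZ means the radius HL is perpendicular to LZ, so LZ runs along (−sin -9°, cos -9°); with |LZ| = 35.2, Z = (-27.30, 42.36). Then |RZ| = |Z − R| = 44.74.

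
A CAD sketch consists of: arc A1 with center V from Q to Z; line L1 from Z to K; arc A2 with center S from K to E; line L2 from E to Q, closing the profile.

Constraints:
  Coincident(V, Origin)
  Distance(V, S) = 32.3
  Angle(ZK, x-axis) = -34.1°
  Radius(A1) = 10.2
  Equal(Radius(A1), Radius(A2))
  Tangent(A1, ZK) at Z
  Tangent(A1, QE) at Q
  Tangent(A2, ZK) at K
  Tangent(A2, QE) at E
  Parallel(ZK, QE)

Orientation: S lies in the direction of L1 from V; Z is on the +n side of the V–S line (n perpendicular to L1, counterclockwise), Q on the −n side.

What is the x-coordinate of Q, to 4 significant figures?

-5.719

The slot axis is L1's direction at -34.1°, so u = (cos -34.1°, sin -34.1°) = (0.8281, -0.5606) and n = (−sin -34.1°, cos -34.1°) = (0.5606, 0.8281). V is at the origin and S lies 32.3 along u from V, so S = 32.3·u = (26.75, -18.11). Tangency of A1 to both parallel lines with radius 10.2 puts Z and Q at V ± 10.2·n: Z = (5.719, 8.446), Q = (-5.719, -8.446). So Q.x = -5.719.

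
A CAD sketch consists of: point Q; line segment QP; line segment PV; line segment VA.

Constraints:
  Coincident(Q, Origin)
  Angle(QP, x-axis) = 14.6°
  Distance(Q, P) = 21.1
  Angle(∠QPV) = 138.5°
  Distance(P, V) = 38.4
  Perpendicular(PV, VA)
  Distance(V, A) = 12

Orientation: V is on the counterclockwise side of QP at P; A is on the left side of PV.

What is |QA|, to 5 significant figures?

54.239

Q is at the origin; QP runs at 14.6° with length 21.1, so P = 21.1·(cos 14.6°, sin 14.6°) = (20.419, 5.3187). ∠QPV = 138.5°, so PV runs at 14.6° + (180° − 138.5°) = 56.100° from the x-axis; with |PV| = 38.4, V = P + 38.4·(cos 56.100°, sin 56.100°) = (41.836, 37.191). The perpendicularity gives VA at right angles to PV; with |VA| = 12.0 on the left of PV, A = V + 12.0·(-0.83001, 0.55775) = (31.876, 43.884). Then |QA| = |A − Q| = 54.239.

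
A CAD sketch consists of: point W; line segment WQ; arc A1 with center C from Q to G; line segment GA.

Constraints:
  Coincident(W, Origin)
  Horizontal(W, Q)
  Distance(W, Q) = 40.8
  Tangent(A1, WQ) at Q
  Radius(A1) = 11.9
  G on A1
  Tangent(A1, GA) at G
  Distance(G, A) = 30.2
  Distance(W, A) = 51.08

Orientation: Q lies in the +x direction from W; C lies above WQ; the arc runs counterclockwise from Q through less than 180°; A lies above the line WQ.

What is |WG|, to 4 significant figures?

53.40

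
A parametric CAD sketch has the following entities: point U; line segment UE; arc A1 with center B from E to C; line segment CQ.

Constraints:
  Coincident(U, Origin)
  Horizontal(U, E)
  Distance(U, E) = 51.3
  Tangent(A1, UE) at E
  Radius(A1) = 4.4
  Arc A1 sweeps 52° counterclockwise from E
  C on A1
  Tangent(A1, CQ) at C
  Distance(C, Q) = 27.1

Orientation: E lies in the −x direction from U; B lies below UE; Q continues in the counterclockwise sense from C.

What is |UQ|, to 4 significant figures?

75.08

U is at the origin; U and E share the same y with |UE| = 51.3 and E on the −x side, so E = (-51.30, 0.000). The tangent condition forces BE to be normal to UE, so B = E + (0, -4.4) = (-51.30, -4.400). On A1, E sits at bearing 90° from B; a 52° counterclockwise sweep puts C at bearing 142°, so C = B + 4.4·(cos 142°, sin 142°) = (-54.77, -1.691). Since A1 is tangent to CQ there, BC ⟂ CQ, so CQ runs along (−sin 142°, cos 142°); with |CQ| = 27.1, Q = (-71.45, -23.05). Then |UQ| = |Q − U| = 75.08.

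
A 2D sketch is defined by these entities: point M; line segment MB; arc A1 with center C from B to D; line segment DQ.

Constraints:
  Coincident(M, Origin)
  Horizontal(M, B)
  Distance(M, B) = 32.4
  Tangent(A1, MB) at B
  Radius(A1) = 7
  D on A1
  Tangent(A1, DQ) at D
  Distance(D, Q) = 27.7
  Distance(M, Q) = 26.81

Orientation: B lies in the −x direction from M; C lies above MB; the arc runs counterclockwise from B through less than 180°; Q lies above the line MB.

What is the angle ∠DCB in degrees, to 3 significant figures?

52.8°

Checks: |MB| = 32.40 ✓; |CD| = 7.000 ✓; ∠(CD, DQ) = 90.00° ✓; |DQ| = 27.70 ✓; |MQ| = 26.81 ✓.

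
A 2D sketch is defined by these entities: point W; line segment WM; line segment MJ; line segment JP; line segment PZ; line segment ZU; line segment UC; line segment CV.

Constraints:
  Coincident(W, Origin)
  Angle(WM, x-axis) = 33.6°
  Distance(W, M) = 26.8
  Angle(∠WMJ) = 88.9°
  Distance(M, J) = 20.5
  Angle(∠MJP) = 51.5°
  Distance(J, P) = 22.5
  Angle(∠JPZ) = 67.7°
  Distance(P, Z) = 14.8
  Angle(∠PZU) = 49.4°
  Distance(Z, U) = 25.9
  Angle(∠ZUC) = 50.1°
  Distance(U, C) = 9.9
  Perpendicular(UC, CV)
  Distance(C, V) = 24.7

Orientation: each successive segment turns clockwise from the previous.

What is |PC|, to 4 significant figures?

10.57

∠PZU = 49.4° gives ZU at -68.90° from the x-axis; with |ZU| = 25.9, U = (27.30, -11.24). ∠ZUC = 50.1° gives UC at 161.2° from the x-axis; with |UC| = 9.9, C = (17.93, -8.049). Then |PC| = |C − P| = 10.57.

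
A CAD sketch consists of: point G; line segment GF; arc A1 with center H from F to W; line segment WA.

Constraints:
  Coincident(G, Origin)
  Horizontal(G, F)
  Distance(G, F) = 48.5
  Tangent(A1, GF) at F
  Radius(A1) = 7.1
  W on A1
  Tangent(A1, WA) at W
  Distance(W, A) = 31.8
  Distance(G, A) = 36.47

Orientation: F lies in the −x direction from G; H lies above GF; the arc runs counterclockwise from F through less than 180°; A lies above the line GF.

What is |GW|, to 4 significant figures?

42.97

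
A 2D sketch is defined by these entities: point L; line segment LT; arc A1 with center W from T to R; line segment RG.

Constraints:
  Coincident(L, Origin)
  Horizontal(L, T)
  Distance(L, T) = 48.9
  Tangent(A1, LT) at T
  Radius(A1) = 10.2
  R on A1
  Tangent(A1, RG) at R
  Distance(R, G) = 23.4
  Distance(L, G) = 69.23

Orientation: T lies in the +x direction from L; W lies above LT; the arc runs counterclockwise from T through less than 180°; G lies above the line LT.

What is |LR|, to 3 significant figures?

59.8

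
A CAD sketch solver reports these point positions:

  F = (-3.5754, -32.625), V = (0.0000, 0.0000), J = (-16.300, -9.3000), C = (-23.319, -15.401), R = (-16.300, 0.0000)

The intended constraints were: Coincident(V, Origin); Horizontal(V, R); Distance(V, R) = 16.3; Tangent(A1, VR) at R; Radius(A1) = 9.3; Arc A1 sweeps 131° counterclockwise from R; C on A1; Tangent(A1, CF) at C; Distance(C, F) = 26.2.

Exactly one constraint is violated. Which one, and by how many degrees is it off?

Tangent(A1, CF) at C — off by 7.90°.

V = (0.00, 0.00) ✓; V.y = 0.00, R.y = 0.00 ✓; |VR| = 16.30 ✓; ∠(JR, RV) = 90.00° ✓; |JR| = 9.300 ✓; bearing(J→C) − bearing(J→R) = 131.0° ✓; |JC| = 9.300 ✓; ∠(JC, CF) = 82.10° ✗; |CF| = 26.20 ✓.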